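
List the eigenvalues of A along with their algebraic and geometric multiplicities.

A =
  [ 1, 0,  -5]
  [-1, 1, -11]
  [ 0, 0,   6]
λ = 1: alg = 2, geom = 1; λ = 6: alg = 1, geom = 1

Step 1 — factor the characteristic polynomial to read off the algebraic multiplicities:
  χ_A(x) = (x - 6)*(x - 1)^2

Step 2 — compute geometric multiplicities via the rank-nullity identity g(λ) = n − rank(A − λI):
  rank(A − (1)·I) = 2, so dim ker(A − (1)·I) = n − 2 = 1
  rank(A − (6)·I) = 2, so dim ker(A − (6)·I) = n − 2 = 1

Summary:
  λ = 1: algebraic multiplicity = 2, geometric multiplicity = 1
  λ = 6: algebraic multiplicity = 1, geometric multiplicity = 1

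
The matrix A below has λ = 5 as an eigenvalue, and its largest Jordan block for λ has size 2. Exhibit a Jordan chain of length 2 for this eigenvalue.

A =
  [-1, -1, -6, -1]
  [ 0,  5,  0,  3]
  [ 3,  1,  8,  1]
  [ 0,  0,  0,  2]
A Jordan chain for λ = 5 of length 2:
v_1 = (-1, 0, 1, 0)ᵀ
v_2 = (0, 1, 0, 0)ᵀ

Let N = A − (5)·I. We want v_2 with N^2 v_2 = 0 but N^1 v_2 ≠ 0; then v_{j-1} := N · v_j for j = 2, …, 2.

Pick v_2 = (0, 1, 0, 0)ᵀ.
Then v_1 = N · v_2 = (-1, 0, 1, 0)ᵀ.

Sanity check: (A − (5)·I) v_1 = (0, 0, 0, 0)ᵀ = 0. ✓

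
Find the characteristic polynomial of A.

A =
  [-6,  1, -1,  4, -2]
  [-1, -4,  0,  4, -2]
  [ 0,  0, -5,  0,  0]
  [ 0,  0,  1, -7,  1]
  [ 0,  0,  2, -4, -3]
x^5 + 25*x^4 + 250*x^3 + 1250*x^2 + 3125*x + 3125

Expanding det(x·I − A) (e.g. by cofactor expansion or by noting that A is similar to its Jordan form J, which has the same characteristic polynomial as A) gives
  χ_A(x) = x^5 + 25*x^4 + 250*x^3 + 1250*x^2 + 3125*x + 3125
which factors as (x + 5)^5. The eigenvalues (with algebraic multiplicities) are λ = -5 with multiplicity 5.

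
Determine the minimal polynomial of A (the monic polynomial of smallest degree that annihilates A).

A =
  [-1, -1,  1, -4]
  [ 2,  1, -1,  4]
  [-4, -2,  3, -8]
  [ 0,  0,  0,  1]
x^3 - 3*x^2 + 3*x - 1

The characteristic polynomial is χ_A(x) = (x - 1)^4, so the eigenvalues are known. The minimal polynomial is
  m_A(x) = Π_λ (x − λ)^{k_λ}
where k_λ is the size of the *largest* Jordan block for λ (equivalently, the smallest k with (A − λI)^k v = 0 for every generalised eigenvector v of λ).

  λ = 1: largest Jordan block has size 3, contributing (x − 1)^3

So m_A(x) = (x - 1)^3 = x^3 - 3*x^2 + 3*x - 1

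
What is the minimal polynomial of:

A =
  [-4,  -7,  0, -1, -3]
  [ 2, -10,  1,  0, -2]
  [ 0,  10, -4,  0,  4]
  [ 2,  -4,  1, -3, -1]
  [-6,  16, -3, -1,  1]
x^3 + 12*x^2 + 48*x + 64

The characteristic polynomial is χ_A(x) = (x + 4)^5, so the eigenvalues are known. The minimal polynomial is
  m_A(x) = Π_λ (x − λ)^{k_λ}
where k_λ is the size of the *largest* Jordan block for λ (equivalently, the smallest k with (A − λI)^k v = 0 for every generalised eigenvector v of λ).

  λ = -4: largest Jordan block has size 3, contributing (x + 4)^3

So m_A(x) = (x + 4)^3 = x^3 + 12*x^2 + 48*x + 64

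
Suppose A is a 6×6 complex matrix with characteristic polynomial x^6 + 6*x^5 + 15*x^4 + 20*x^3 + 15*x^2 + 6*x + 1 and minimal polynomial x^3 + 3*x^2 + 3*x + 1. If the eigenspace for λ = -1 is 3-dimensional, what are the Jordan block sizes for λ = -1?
Block sizes for λ = -1: [3, 2, 1]

Step 1 — from the characteristic polynomial, algebraic multiplicity of λ = -1 is 6. From dim ker(A − (-1)·I) = 3, there are exactly 3 Jordan blocks for λ = -1.
Step 2 — from the minimal polynomial, the factor (x + 1)^3 tells us the largest block for λ = -1 has size 3.
Step 3 — with total size 6, 3 blocks, and largest block 3, the block sizes (in nonincreasing order) are [3, 2, 1].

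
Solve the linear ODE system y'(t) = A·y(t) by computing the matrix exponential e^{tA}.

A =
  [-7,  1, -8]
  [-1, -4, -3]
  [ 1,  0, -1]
e^{tA} =
  [-3*t*exp(-4*t) + exp(-4*t), -3*t^2*exp(-4*t)/2 + t*exp(-4*t), -3*t^2*exp(-4*t)/2 - 8*t*exp(-4*t)]
  [-t*exp(-4*t), -t^2*exp(-4*t)/2 + exp(-4*t), -t^2*exp(-4*t)/2 - 3*t*exp(-4*t)]
  [t*exp(-4*t), t^2*exp(-4*t)/2, t^2*exp(-4*t)/2 + 3*t*exp(-4*t) + exp(-4*t)]

Strategy: write A = P · J · P⁻¹ where J is a Jordan canonical form, so e^{tA} = P · e^{tJ} · P⁻¹, and e^{tJ} can be computed block-by-block.

A has Jordan form
J =
  [-4,  1,  0]
  [ 0, -4,  1]
  [ 0,  0, -4]
(up to reordering of blocks).

Per-block formulas:
  For a 3×3 Jordan block J_3(-4): exp(t · J_3(-4)) = e^(-4t)·(I + t·N + (t^2/2)·N^2), where N is the 3×3 nilpotent shift.

After assembling e^{tJ} and conjugating by P, we get:

e^{tA} =
  [-3*t*exp(-4*t) + exp(-4*t), -3*t^2*exp(-4*t)/2 + t*exp(-4*t), -3*t^2*exp(-4*t)/2 - 8*t*exp(-4*t)]
  [-t*exp(-4*t), -t^2*exp(-4*t)/2 + exp(-4*t), -t^2*exp(-4*t)/2 - 3*t*exp(-4*t)]
  [t*exp(-4*t), t^2*exp(-4*t)/2, t^2*exp(-4*t)/2 + 3*t*exp(-4*t) + exp(-4*t)]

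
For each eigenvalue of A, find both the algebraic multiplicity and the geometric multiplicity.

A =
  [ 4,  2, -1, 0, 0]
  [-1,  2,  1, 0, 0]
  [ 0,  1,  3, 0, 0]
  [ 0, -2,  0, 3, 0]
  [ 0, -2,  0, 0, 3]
λ = 3: alg = 5, geom = 3

Step 1 — factor the characteristic polynomial to read off the algebraic multiplicities:
  χ_A(x) = (x - 3)^5

Step 2 — compute geometric multiplicities via the rank-nullity identity g(λ) = n − rank(A − λI):
  rank(A − (3)·I) = 2, so dim ker(A − (3)·I) = n − 2 = 3

Summary:
  λ = 3: algebraic multiplicity = 5, geometric multiplicity = 3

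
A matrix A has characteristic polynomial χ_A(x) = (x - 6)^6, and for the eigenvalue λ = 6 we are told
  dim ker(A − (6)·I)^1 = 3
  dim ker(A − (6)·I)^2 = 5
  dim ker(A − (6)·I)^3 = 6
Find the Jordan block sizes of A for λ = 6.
Block sizes for λ = 6: [3, 2, 1]

From the dimensions of kernels of powers, the number of Jordan blocks of size at least j is d_j − d_{j−1} where d_j = dim ker(N^j) (with d_0 = 0). Computing the differences gives [3, 2, 1].
The number of blocks of size exactly k is (#blocks of size ≥ k) − (#blocks of size ≥ k + 1), so the partition is: 1 block(s) of size 1, 1 block(s) of size 2, 1 block(s) of size 3.
In nonincreasing order the block sizes are [3, 2, 1].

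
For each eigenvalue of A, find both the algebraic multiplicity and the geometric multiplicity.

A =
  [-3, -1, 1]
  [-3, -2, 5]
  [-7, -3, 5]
λ = 0: alg = 3, geom = 1

Step 1 — factor the characteristic polynomial to read off the algebraic multiplicities:
  χ_A(x) = x^3

Step 2 — compute geometric multiplicities via the rank-nullity identity g(λ) = n − rank(A − λI):
  rank(A − (0)·I) = 2, so dim ker(A − (0)·I) = n − 2 = 1

Summary:
  λ = 0: algebraic multiplicity = 3, geometric multiplicity = 1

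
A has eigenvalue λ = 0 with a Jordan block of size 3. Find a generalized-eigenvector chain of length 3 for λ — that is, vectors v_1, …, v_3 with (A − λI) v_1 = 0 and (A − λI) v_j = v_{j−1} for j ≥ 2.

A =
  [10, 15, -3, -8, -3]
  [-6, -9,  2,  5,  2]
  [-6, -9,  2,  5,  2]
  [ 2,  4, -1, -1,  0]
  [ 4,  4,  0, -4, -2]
A Jordan chain for λ = 0 of length 3:
v_1 = (-2, 1, 1, -1, 0)ᵀ
v_2 = (15, -9, -9, 4, 4)ᵀ
v_3 = (0, 1, 0, 0, 0)ᵀ

Let N = A − (0)·I. We want v_3 with N^3 v_3 = 0 but N^2 v_3 ≠ 0; then v_{j-1} := N · v_j for j = 3, …, 2.

Pick v_3 = (0, 1, 0, 0, 0)ᵀ.
Then v_2 = N · v_3 = (15, -9, -9, 4, 4)ᵀ.
Then v_1 = N · v_2 = (-2, 1, 1, -1, 0)ᵀ.

Sanity check: (A − (0)·I) v_1 = (0, 0, 0, 0, 0)ᵀ = 0. ✓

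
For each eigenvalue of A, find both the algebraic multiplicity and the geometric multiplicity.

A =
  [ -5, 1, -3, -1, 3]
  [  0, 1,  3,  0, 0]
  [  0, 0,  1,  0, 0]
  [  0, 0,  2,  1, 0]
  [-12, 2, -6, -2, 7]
λ = 1: alg = 5, geom = 3

Step 1 — factor the characteristic polynomial to read off the algebraic multiplicities:
  χ_A(x) = (x - 1)^5

Step 2 — compute geometric multiplicities via the rank-nullity identity g(λ) = n − rank(A − λI):
  rank(A − (1)·I) = 2, so dim ker(A − (1)·I) = n − 2 = 3

Summary:
  λ = 1: algebraic multiplicity = 5, geometric multiplicity = 3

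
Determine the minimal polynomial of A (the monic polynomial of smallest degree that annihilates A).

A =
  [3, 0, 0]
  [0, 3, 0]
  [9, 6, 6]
x^2 - 9*x + 18

The characteristic polynomial is χ_A(x) = (x - 6)*(x - 3)^2, so the eigenvalues are known. The minimal polynomial is
  m_A(x) = Π_λ (x − λ)^{k_λ}
where k_λ is the size of the *largest* Jordan block for λ (equivalently, the smallest k with (A − λI)^k v = 0 for every generalised eigenvector v of λ).

  λ = 3: largest Jordan block has size 1, contributing (x − 3)
  λ = 6: largest Jordan block has size 1, contributing (x − 6)

So m_A(x) = (x - 6)*(x - 3) = x^2 - 9*x + 18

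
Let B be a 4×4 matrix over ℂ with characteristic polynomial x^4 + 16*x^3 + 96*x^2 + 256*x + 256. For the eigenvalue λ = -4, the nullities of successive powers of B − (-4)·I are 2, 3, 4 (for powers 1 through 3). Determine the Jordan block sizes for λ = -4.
Block sizes for λ = -4: [3, 1]

From the dimensions of kernels of powers, the number of Jordan blocks of size at least j is d_j − d_{j−1} where d_j = dim ker(N^j) (with d_0 = 0). Computing the differences gives [2, 1, 1].
The number of blocks of size exactly k is (#blocks of size ≥ k) − (#blocks of size ≥ k + 1), so the partition is: 1 block(s) of size 1, 1 block(s) of size 3.
In nonincreasing order the block sizes are [3, 1].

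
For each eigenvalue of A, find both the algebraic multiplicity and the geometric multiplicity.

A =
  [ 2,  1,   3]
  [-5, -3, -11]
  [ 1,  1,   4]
λ = 1: alg = 3, geom = 1

Step 1 — factor the characteristic polynomial to read off the algebraic multiplicities:
  χ_A(x) = (x - 1)^3

Step 2 — compute geometric multiplicities via the rank-nullity identity g(λ) = n − rank(A − λI):
  rank(A − (1)·I) = 2, so dim ker(A − (1)·I) = n − 2 = 1

Summary:
  λ = 1: algebraic multiplicity = 3, geometric multiplicity = 1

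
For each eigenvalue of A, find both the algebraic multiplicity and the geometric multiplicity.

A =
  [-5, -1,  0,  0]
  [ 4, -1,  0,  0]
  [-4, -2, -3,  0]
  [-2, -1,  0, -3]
λ = -3: alg = 4, geom = 3

Step 1 — factor the characteristic polynomial to read off the algebraic multiplicities:
  χ_A(x) = (x + 3)^4

Step 2 — compute geometric multiplicities via the rank-nullity identity g(λ) = n − rank(A − λI):
  rank(A − (-3)·I) = 1, so dim ker(A − (-3)·I) = n − 1 = 3

Summary:
  λ = -3: algebraic multiplicity = 4, geometric multiplicity = 3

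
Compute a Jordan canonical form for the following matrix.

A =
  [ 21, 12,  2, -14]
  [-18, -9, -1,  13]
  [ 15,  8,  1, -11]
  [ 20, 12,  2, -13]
J_1(-3) ⊕ J_3(1)

The characteristic polynomial is
  det(x·I − A) = x^4 - 6*x^2 + 8*x - 3 = (x - 1)^3*(x + 3)

Eigenvalues and multiplicities (the geometric multiplicity of λ is n − rank(A − λI), which equals the number of Jordan blocks for λ):
  λ = -3: algebraic multiplicity = 1, geometric multiplicity = 1
  λ = 1: algebraic multiplicity = 3, geometric multiplicity = 1

Determining the block sizes for each eigenvalue:
  λ = -3: one block (gm = 1), so the single block has size am = 1 → block sizes [1]
  λ = 1: one block (gm = 1), so the single block has size am = 3 → block sizes [3]

Assembling the blocks gives a Jordan form
J =
  [-3, 0, 0, 0]
  [ 0, 1, 1, 0]
  [ 0, 0, 1, 1]
  [ 0, 0, 0, 1]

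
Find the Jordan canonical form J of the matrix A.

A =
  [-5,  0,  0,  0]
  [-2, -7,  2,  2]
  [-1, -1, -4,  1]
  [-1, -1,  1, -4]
J_2(-5) ⊕ J_1(-5) ⊕ J_1(-5)

The characteristic polynomial is
  det(x·I − A) = x^4 + 20*x^3 + 150*x^2 + 500*x + 625 = (x + 5)^4

Eigenvalues and multiplicities (the geometric multiplicity of λ is n − rank(A − λI), which equals the number of Jordan blocks for λ):
  λ = -5: algebraic multiplicity = 4, geometric multiplicity = 3

Determining the block sizes for each eigenvalue:
  λ = -5: 3 blocks summing to 4 forces exactly one block of size 2 and the rest size 1 → block sizes [2, 1, 1]

Assembling the blocks gives a Jordan form
J =
  [-5,  1,  0,  0]
  [ 0, -5,  0,  0]
  [ 0,  0, -5,  0]
  [ 0,  0,  0, -5]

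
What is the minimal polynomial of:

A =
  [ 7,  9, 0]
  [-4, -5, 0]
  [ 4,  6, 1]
x^2 - 2*x + 1

The characteristic polynomial is χ_A(x) = (x - 1)^3, so the eigenvalues are known. The minimal polynomial is
  m_A(x) = Π_λ (x − λ)^{k_λ}
where k_λ is the size of the *largest* Jordan block for λ (equivalently, the smallest k with (A − λI)^k v = 0 for every generalised eigenvector v of λ).

  λ = 1: largest Jordan block has size 2, contributing (x − 1)^2

So m_A(x) = (x - 1)^2 = x^2 - 2*x + 1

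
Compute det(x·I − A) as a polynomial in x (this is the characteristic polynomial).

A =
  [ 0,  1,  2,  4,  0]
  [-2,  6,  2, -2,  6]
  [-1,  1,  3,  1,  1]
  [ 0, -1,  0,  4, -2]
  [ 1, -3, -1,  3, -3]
x^5 - 10*x^4 + 40*x^3 - 80*x^2 + 80*x - 32

Expanding det(x·I − A) (e.g. by cofactor expansion or by noting that A is similar to its Jordan form J, which has the same characteristic polynomial as A) gives
  χ_A(x) = x^5 - 10*x^4 + 40*x^3 - 80*x^2 + 80*x - 32
which factors as (x - 2)^5. The eigenvalues (with algebraic multiplicities) are λ = 2 with multiplicity 5.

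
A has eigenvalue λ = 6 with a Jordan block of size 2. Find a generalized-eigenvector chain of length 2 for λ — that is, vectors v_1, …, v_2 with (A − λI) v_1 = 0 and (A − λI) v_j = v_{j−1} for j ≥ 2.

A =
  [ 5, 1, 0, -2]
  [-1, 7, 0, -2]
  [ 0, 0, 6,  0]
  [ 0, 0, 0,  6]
A Jordan chain for λ = 6 of length 2:
v_1 = (-1, -1, 0, 0)ᵀ
v_2 = (1, 0, 0, 0)ᵀ

Let N = A − (6)·I. We want v_2 with N^2 v_2 = 0 but N^1 v_2 ≠ 0; then v_{j-1} := N · v_j for j = 2, …, 2.

Pick v_2 = (1, 0, 0, 0)ᵀ.
Then v_1 = N · v_2 = (-1, -1, 0, 0)ᵀ.

Sanity check: (A − (6)·I) v_1 = (0, 0, 0, 0)ᵀ = 0. ✓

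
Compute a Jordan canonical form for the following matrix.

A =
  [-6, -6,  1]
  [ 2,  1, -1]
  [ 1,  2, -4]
J_3(-3)

The characteristic polynomial is
  det(x·I − A) = x^3 + 9*x^2 + 27*x + 27 = (x + 3)^3

Eigenvalues and multiplicities (the geometric multiplicity of λ is n − rank(A − λI), which equals the number of Jordan blocks for λ):
  λ = -3: algebraic multiplicity = 3, geometric multiplicity = 1

Determining the block sizes for each eigenvalue:
  λ = -3: one block (gm = 1), so the single block has size am = 3 → block sizes [3]

Assembling the blocks gives a Jordan form
J =
  [-3,  1,  0]
  [ 0, -3,  1]
  [ 0,  0, -3]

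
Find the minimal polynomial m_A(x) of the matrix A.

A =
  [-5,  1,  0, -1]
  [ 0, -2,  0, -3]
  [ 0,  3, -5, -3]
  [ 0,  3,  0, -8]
x^2 + 10*x + 25

The characteristic polynomial is χ_A(x) = (x + 5)^4, so the eigenvalues are known. The minimal polynomial is
  m_A(x) = Π_λ (x − λ)^{k_λ}
where k_λ is the size of the *largest* Jordan block for λ (equivalently, the smallest k with (A − λI)^k v = 0 for every generalised eigenvector v of λ).

  λ = -5: largest Jordan block has size 2, contributing (x + 5)^2

So m_A(x) = (x + 5)^2 = x^2 + 10*x + 25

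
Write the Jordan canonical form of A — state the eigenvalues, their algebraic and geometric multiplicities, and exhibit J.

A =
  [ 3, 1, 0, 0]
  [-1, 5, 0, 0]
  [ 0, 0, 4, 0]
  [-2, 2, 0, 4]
J_2(4) ⊕ J_1(4) ⊕ J_1(4)

The characteristic polynomial is
  det(x·I − A) = x^4 - 16*x^3 + 96*x^2 - 256*x + 256 = (x - 4)^4

Eigenvalues and multiplicities (the geometric multiplicity of λ is n − rank(A − λI), which equals the number of Jordan blocks for λ):
  λ = 4: algebraic multiplicity = 4, geometric multiplicity = 3

Determining the block sizes for each eigenvalue:
  λ = 4: 3 blocks summing to 4 forces exactly one block of size 2 and the rest size 1 → block sizes [2, 1, 1]

Assembling the blocks gives a Jordan form
J =
  [4, 1, 0, 0]
  [0, 4, 0, 0]
  [0, 0, 4, 0]
  [0, 0, 0, 4]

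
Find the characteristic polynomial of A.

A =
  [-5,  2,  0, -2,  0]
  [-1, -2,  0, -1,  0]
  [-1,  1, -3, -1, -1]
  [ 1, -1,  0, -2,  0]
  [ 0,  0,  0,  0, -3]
x^5 + 15*x^4 + 90*x^3 + 270*x^2 + 405*x + 243

Expanding det(x·I − A) (e.g. by cofactor expansion or by noting that A is similar to its Jordan form J, which has the same characteristic polynomial as A) gives
  χ_A(x) = x^5 + 15*x^4 + 90*x^3 + 270*x^2 + 405*x + 243
which factors as (x + 3)^5. The eigenvalues (with algebraic multiplicities) are λ = -3 with multiplicity 5.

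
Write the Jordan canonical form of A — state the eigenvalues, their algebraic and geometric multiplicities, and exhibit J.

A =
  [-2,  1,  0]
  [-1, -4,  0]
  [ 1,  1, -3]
J_2(-3) ⊕ J_1(-3)

The characteristic polynomial is
  det(x·I − A) = x^3 + 9*x^2 + 27*x + 27 = (x + 3)^3

Eigenvalues and multiplicities (the geometric multiplicity of λ is n − rank(A − λI), which equals the number of Jordan blocks for λ):
  λ = -3: algebraic multiplicity = 3, geometric multiplicity = 2

Determining the block sizes for each eigenvalue:
  λ = -3: 2 blocks summing to 3 forces exactly one block of size 2 and the rest size 1 → block sizes [2, 1]

Assembling the blocks gives a Jordan form
J =
  [-3,  1,  0]
  [ 0, -3,  0]
  [ 0,  0, -3]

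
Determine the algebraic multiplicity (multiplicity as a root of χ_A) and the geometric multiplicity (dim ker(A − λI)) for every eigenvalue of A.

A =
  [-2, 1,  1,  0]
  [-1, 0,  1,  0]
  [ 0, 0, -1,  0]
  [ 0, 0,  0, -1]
λ = -1: alg = 4, geom = 3

Step 1 — factor the characteristic polynomial to read off the algebraic multiplicities:
  χ_A(x) = (x + 1)^4

Step 2 — compute geometric multiplicities via the rank-nullity identity g(λ) = n − rank(A − λI):
  rank(A − (-1)·I) = 1, so dim ker(A − (-1)·I) = n − 1 = 3

Summary:
  λ = -1: algebraic multiplicity = 4, geometric multiplicity = 3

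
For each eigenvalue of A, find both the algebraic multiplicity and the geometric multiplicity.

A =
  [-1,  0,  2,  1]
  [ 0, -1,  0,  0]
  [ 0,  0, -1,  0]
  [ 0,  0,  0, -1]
λ = -1: alg = 4, geom = 3

Step 1 — factor the characteristic polynomial to read off the algebraic multiplicities:
  χ_A(x) = (x + 1)^4

Step 2 — compute geometric multiplicities via the rank-nullity identity g(λ) = n − rank(A − λI):
  rank(A − (-1)·I) = 1, so dim ker(A − (-1)·I) = n − 1 = 3

Summary:
  λ = -1: algebraic multiplicity = 4, geometric multiplicity = 3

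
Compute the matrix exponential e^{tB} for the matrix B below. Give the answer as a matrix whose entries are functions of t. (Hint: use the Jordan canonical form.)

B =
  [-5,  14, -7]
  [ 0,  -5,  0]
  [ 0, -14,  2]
e^{tB} =
  [exp(-5*t), 2*exp(2*t) - 2*exp(-5*t), -exp(2*t) + exp(-5*t)]
  [0, exp(-5*t), 0]
  [0, -2*exp(2*t) + 2*exp(-5*t), exp(2*t)]

Strategy: write B = P · J · P⁻¹ where J is a Jordan canonical form, so e^{tB} = P · e^{tJ} · P⁻¹, and e^{tJ} can be computed block-by-block.

B has Jordan form
J =
  [-5,  0, 0]
  [ 0, -5, 0]
  [ 0,  0, 2]
(up to reordering of blocks).

Per-block formulas:
  For a 1×1 block at λ = -5: exp(t · [-5]) = [e^(-5t)].
  For a 1×1 block at λ = 2: exp(t · [2]) = [e^(2t)].

After assembling e^{tJ} and conjugating by P, we get:

e^{tB} =
  [exp(-5*t), 2*exp(2*t) - 2*exp(-5*t), -exp(2*t) + exp(-5*t)]
  [0, exp(-5*t), 0]
  [0, -2*exp(2*t) + 2*exp(-5*t), exp(2*t)]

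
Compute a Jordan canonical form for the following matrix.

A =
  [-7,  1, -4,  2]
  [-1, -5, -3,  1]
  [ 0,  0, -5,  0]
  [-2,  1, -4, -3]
J_3(-5) ⊕ J_1(-5)

The characteristic polynomial is
  det(x·I − A) = x^4 + 20*x^3 + 150*x^2 + 500*x + 625 = (x + 5)^4

Eigenvalues and multiplicities (the geometric multiplicity of λ is n − rank(A − λI), which equals the number of Jordan blocks for λ):
  λ = -5: algebraic multiplicity = 4, geometric multiplicity = 2

Determining the block sizes for each eigenvalue:
  λ = -5: with am = 4 and gm = 2, the partition is not yet determined (e.g. several partitions of 4 into 2 parts exist). Let N = A − (-5)·I. Computing rank(N^1) = 2, rank(N^2) = 1, rank(N^3) = 0; the number of blocks of size ≥ j is rank(N^{j−1}) − rank(N^j), giving [2, 1, 1]. So we have 1 block(s) of size 3, 1 block(s) of size 1 → block sizes [3, 1]

Assembling the blocks gives a Jordan form
J =
  [-5,  1,  0,  0]
  [ 0, -5,  1,  0]
  [ 0,  0, -5,  0]
  [ 0,  0,  0, -5]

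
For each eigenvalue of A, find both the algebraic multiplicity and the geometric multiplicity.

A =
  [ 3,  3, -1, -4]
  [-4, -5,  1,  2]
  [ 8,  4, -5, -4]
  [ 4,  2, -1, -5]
λ = -3: alg = 4, geom = 2

Step 1 — factor the characteristic polynomial to read off the algebraic multiplicities:
  χ_A(x) = (x + 3)^4

Step 2 — compute geometric multiplicities via the rank-nullity identity g(λ) = n − rank(A − λI):
  rank(A − (-3)·I) = 2, so dim ker(A − (-3)·I) = n − 2 = 2

Summary:
  λ = -3: algebraic multiplicity = 4, geometric multiplicity = 2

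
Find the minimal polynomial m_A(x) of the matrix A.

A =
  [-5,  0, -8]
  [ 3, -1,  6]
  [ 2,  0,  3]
x^2 + 2*x + 1

The characteristic polynomial is χ_A(x) = (x + 1)^3, so the eigenvalues are known. The minimal polynomial is
  m_A(x) = Π_λ (x − λ)^{k_λ}
where k_λ is the size of the *largest* Jordan block for λ (equivalently, the smallest k with (A − λI)^k v = 0 for every generalised eigenvector v of λ).

  λ = -1: largest Jordan block has size 2, contributing (x + 1)^2

So m_A(x) = (x + 1)^2 = x^2 + 2*x + 1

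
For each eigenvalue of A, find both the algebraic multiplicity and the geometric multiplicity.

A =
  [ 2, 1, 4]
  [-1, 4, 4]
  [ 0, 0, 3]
λ = 3: alg = 3, geom = 2

Step 1 — factor the characteristic polynomial to read off the algebraic multiplicities:
  χ_A(x) = (x - 3)^3

Step 2 — compute geometric multiplicities via the rank-nullity identity g(λ) = n − rank(A − λI):
  rank(A − (3)·I) = 1, so dim ker(A − (3)·I) = n − 1 = 2

Summary:
  λ = 3: algebraic multiplicity = 3, geometric multiplicity = 2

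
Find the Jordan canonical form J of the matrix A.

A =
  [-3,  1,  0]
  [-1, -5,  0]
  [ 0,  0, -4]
J_2(-4) ⊕ J_1(-4)

The characteristic polynomial is
  det(x·I − A) = x^3 + 12*x^2 + 48*x + 64 = (x + 4)^3

Eigenvalues and multiplicities (the geometric multiplicity of λ is n − rank(A − λI), which equals the number of Jordan blocks for λ):
  λ = -4: algebraic multiplicity = 3, geometric multiplicity = 2

Determining the block sizes for each eigenvalue:
  λ = -4: 2 blocks summing to 3 forces exactly one block of size 2 and the rest size 1 → block sizes [2, 1]

Assembling the blocks gives a Jordan form
J =
  [-4,  1,  0]
  [ 0, -4,  0]
  [ 0,  0, -4]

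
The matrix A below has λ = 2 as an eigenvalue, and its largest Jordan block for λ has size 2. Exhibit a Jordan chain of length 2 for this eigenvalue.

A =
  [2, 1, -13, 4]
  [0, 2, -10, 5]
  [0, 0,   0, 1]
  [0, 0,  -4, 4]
A Jordan chain for λ = 2 of length 2:
v_1 = (1, 0, 0, 0)ᵀ
v_2 = (0, 1, 0, 0)ᵀ

Let N = A − (2)·I. We want v_2 with N^2 v_2 = 0 but N^1 v_2 ≠ 0; then v_{j-1} := N · v_j for j = 2, …, 2.

Pick v_2 = (0, 1, 0, 0)ᵀ.
Then v_1 = N · v_2 = (1, 0, 0, 0)ᵀ.

Sanity check: (A − (2)·I) v_1 = (0, 0, 0, 0)ᵀ = 0. ✓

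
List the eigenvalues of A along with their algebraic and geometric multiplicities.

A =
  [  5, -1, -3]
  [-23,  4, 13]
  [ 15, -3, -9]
λ = 0: alg = 3, geom = 1

Step 1 — factor the characteristic polynomial to read off the algebraic multiplicities:
  χ_A(x) = x^3

Step 2 — compute geometric multiplicities via the rank-nullity identity g(λ) = n − rank(A − λI):
  rank(A − (0)·I) = 2, so dim ker(A − (0)·I) = n − 2 = 1

Summary:
  λ = 0: algebraic multiplicity = 3, geometric multiplicity = 1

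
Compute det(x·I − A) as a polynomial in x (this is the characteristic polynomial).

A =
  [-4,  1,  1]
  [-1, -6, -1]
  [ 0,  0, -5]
x^3 + 15*x^2 + 75*x + 125

Expanding det(x·I − A) (e.g. by cofactor expansion or by noting that A is similar to its Jordan form J, which has the same characteristic polynomial as A) gives
  χ_A(x) = x^3 + 15*x^2 + 75*x + 125
which factors as (x + 5)^3. The eigenvalues (with algebraic multiplicities) are λ = -5 with multiplicity 3.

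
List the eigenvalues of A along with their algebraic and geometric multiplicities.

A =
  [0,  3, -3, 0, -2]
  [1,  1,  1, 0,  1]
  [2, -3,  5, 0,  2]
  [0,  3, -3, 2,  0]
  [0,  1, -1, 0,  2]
λ = 2: alg = 5, geom = 3

Step 1 — factor the characteristic polynomial to read off the algebraic multiplicities:
  χ_A(x) = (x - 2)^5

Step 2 — compute geometric multiplicities via the rank-nullity identity g(λ) = n − rank(A − λI):
  rank(A − (2)·I) = 2, so dim ker(A − (2)·I) = n − 2 = 3

Summary:
  λ = 2: algebraic multiplicity = 5, geometric multiplicity = 3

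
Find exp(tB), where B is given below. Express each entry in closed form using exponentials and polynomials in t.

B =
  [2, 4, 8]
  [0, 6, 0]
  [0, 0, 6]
e^{tB} =
  [exp(2*t), exp(6*t) - exp(2*t), 2*exp(6*t) - 2*exp(2*t)]
  [0, exp(6*t), 0]
  [0, 0, exp(6*t)]

Strategy: write B = P · J · P⁻¹ where J is a Jordan canonical form, so e^{tB} = P · e^{tJ} · P⁻¹, and e^{tJ} can be computed block-by-block.

B has Jordan form
J =
  [2, 0, 0]
  [0, 6, 0]
  [0, 0, 6]
(up to reordering of blocks).

Per-block formulas:
  For a 1×1 block at λ = 2: exp(t · [2]) = [e^(2t)].
  For a 1×1 block at λ = 6: exp(t · [6]) = [e^(6t)].

After assembling e^{tJ} and conjugating by P, we get:

e^{tB} =
  [exp(2*t), exp(6*t) - exp(2*t), 2*exp(6*t) - 2*exp(2*t)]
  [0, exp(6*t), 0]
  [0, 0, exp(6*t)]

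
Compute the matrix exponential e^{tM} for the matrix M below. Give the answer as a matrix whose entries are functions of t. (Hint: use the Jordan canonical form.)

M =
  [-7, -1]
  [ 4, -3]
e^{tM} =
  [-2*t*exp(-5*t) + exp(-5*t), -t*exp(-5*t)]
  [4*t*exp(-5*t), 2*t*exp(-5*t) + exp(-5*t)]

Strategy: write M = P · J · P⁻¹ where J is a Jordan canonical form, so e^{tM} = P · e^{tJ} · P⁻¹, and e^{tJ} can be computed block-by-block.

M has Jordan form
J =
  [-5,  1]
  [ 0, -5]
(up to reordering of blocks).

Per-block formulas:
  For a 2×2 Jordan block J_2(-5): exp(t · J_2(-5)) = e^(-5t)·(I + t·N), where N is the 2×2 nilpotent shift.

After assembling e^{tJ} and conjugating by P, we get:

e^{tM} =
  [-2*t*exp(-5*t) + exp(-5*t), -t*exp(-5*t)]
  [4*t*exp(-5*t), 2*t*exp(-5*t) + exp(-5*t)]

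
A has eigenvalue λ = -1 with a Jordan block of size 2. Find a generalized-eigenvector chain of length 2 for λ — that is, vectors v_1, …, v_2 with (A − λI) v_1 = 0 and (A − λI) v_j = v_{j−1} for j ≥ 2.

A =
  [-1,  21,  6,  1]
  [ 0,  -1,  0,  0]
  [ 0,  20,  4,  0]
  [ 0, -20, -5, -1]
A Jordan chain for λ = -1 of length 2:
v_1 = (-3, 0, 0, 0)ᵀ
v_2 = (0, 1, -4, 0)ᵀ

Let N = A − (-1)·I. We want v_2 with N^2 v_2 = 0 but N^1 v_2 ≠ 0; then v_{j-1} := N · v_j for j = 2, …, 2.

Pick v_2 = (0, 1, -4, 0)ᵀ.
Then v_1 = N · v_2 = (-3, 0, 0, 0)ᵀ.

Sanity check: (A − (-1)·I) v_1 = (0, 0, 0, 0)ᵀ = 0. ✓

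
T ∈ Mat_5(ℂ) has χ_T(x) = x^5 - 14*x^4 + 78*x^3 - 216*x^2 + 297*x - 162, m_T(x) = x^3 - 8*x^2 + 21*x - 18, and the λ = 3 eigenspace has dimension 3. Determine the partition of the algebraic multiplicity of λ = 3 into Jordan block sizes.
Block sizes for λ = 3: [2, 1, 1]

Step 1 — from the characteristic polynomial, algebraic multiplicity of λ = 3 is 4. From dim ker(T − (3)·I) = 3, there are exactly 3 Jordan blocks for λ = 3.
Step 2 — from the minimal polynomial, the factor (x − 3)^2 tells us the largest block for λ = 3 has size 2.
Step 3 — with total size 4, 3 blocks, and largest block 2, the block sizes (in nonincreasing order) are [2, 1, 1].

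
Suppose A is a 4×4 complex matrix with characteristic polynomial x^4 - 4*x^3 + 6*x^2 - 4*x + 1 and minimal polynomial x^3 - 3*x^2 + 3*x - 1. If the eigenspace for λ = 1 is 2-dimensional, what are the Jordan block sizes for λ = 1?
Block sizes for λ = 1: [3, 1]

Step 1 — from the characteristic polynomial, algebraic multiplicity of λ = 1 is 4. From dim ker(A − (1)·I) = 2, there are exactly 2 Jordan blocks for λ = 1.
Step 2 — from the minimal polynomial, the factor (x − 1)^3 tells us the largest block for λ = 1 has size 3.
Step 3 — with total size 4, 2 blocks, and largest block 3, the block sizes (in nonincreasing order) are [3, 1].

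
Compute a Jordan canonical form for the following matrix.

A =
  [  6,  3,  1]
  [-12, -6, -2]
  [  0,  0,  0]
J_2(0) ⊕ J_1(0)

The characteristic polynomial is
  det(x·I − A) = x^3

Eigenvalues and multiplicities (the geometric multiplicity of λ is n − rank(A − λI), which equals the number of Jordan blocks for λ):
  λ = 0: algebraic multiplicity = 3, geometric multiplicity = 2

Determining the block sizes for each eigenvalue:
  λ = 0: 2 blocks summing to 3 forces exactly one block of size 2 and the rest size 1 → block sizes [2, 1]

Assembling the blocks gives a Jordan form
J =
  [0, 1, 0]
  [0, 0, 0]
  [0, 0, 0]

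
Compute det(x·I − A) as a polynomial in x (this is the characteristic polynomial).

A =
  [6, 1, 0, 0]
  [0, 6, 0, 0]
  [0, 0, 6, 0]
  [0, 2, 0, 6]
x^4 - 24*x^3 + 216*x^2 - 864*x + 1296

Expanding det(x·I − A) (e.g. by cofactor expansion or by noting that A is similar to its Jordan form J, which has the same characteristic polynomial as A) gives
  χ_A(x) = x^4 - 24*x^3 + 216*x^2 - 864*x + 1296
which factors as (x - 6)^4. The eigenvalues (with algebraic multiplicities) are λ = 6 with multiplicity 4.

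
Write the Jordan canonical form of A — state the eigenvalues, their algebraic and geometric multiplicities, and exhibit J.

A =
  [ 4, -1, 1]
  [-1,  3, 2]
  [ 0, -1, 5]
J_3(4)

The characteristic polynomial is
  det(x·I − A) = x^3 - 12*x^2 + 48*x - 64 = (x - 4)^3

Eigenvalues and multiplicities (the geometric multiplicity of λ is n − rank(A − λI), which equals the number of Jordan blocks for λ):
  λ = 4: algebraic multiplicity = 3, geometric multiplicity = 1

Determining the block sizes for each eigenvalue:
  λ = 4: one block (gm = 1), so the single block has size am = 3 → block sizes [3]

Assembling the blocks gives a Jordan form
J =
  [4, 1, 0]
  [0, 4, 1]
  [0, 0, 4]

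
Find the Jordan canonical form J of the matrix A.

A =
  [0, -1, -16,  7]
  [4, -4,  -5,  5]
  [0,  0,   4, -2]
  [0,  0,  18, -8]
J_3(-2) ⊕ J_1(-2)

The characteristic polynomial is
  det(x·I − A) = x^4 + 8*x^3 + 24*x^2 + 32*x + 16 = (x + 2)^4

Eigenvalues and multiplicities (the geometric multiplicity of λ is n − rank(A − λI), which equals the number of Jordan blocks for λ):
  λ = -2: algebraic multiplicity = 4, geometric multiplicity = 2

Determining the block sizes for each eigenvalue:
  λ = -2: with am = 4 and gm = 2, the partition is not yet determined (e.g. several partitions of 4 into 2 parts exist). Let N = A − (-2)·I. Computing rank(N^1) = 2, rank(N^2) = 1, rank(N^3) = 0; the number of blocks of size ≥ j is rank(N^{j−1}) − rank(N^j), giving [2, 1, 1]. So we have 1 block(s) of size 3, 1 block(s) of size 1 → block sizes [3, 1]

Assembling the blocks gives a Jordan form
J =
  [-2,  1,  0,  0]
  [ 0, -2,  1,  0]
  [ 0,  0, -2,  0]
  [ 0,  0,  0, -2]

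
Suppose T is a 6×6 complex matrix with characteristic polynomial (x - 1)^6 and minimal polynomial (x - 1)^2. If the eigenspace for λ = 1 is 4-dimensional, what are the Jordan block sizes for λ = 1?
Block sizes for λ = 1: [2, 2, 1, 1]

Step 1 — from the characteristic polynomial, algebraic multiplicity of λ = 1 is 6. From dim ker(T − (1)·I) = 4, there are exactly 4 Jordan blocks for λ = 1.
Step 2 — from the minimal polynomial, the factor (x − 1)^2 tells us the largest block for λ = 1 has size 2.
Step 3 — with total size 6, 4 blocks, and largest block 2, the block sizes (in nonincreasing order) are [2, 2, 1, 1].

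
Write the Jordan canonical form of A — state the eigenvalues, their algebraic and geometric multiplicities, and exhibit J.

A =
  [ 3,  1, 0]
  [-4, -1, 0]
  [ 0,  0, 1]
J_2(1) ⊕ J_1(1)

The characteristic polynomial is
  det(x·I − A) = x^3 - 3*x^2 + 3*x - 1 = (x - 1)^3

Eigenvalues and multiplicities (the geometric multiplicity of λ is n − rank(A − λI), which equals the number of Jordan blocks for λ):
  λ = 1: algebraic multiplicity = 3, geometric multiplicity = 2

Determining the block sizes for each eigenvalue:
  λ = 1: 2 blocks summing to 3 forces exactly one block of size 2 and the rest size 1 → block sizes [2, 1]

Assembling the blocks gives a Jordan form
J =
  [1, 1, 0]
  [0, 1, 0]
  [0, 0, 1]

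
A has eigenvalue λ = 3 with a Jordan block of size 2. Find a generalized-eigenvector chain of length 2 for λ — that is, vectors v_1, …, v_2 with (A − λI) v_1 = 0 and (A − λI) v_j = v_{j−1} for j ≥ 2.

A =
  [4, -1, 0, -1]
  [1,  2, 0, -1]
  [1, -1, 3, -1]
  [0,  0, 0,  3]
A Jordan chain for λ = 3 of length 2:
v_1 = (1, 1, 1, 0)ᵀ
v_2 = (1, 0, 0, 0)ᵀ

Let N = A − (3)·I. We want v_2 with N^2 v_2 = 0 but N^1 v_2 ≠ 0; then v_{j-1} := N · v_j for j = 2, …, 2.

Pick v_2 = (1, 0, 0, 0)ᵀ.
Then v_1 = N · v_2 = (1, 1, 1, 0)ᵀ.

Sanity check: (A − (3)·I) v_1 = (0, 0, 0, 0)ᵀ = 0. ✓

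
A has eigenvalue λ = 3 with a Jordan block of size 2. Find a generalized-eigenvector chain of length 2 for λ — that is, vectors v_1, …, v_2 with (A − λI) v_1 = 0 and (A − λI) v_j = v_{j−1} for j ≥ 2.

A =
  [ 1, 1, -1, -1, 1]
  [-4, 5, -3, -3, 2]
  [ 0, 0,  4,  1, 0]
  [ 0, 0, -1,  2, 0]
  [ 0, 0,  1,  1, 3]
A Jordan chain for λ = 3 of length 2:
v_1 = (-2, -4, 0, 0, 0)ᵀ
v_2 = (1, 0, 0, 0, 0)ᵀ

Let N = A − (3)·I. We want v_2 with N^2 v_2 = 0 but N^1 v_2 ≠ 0; then v_{j-1} := N · v_j for j = 2, …, 2.

Pick v_2 = (1, 0, 0, 0, 0)ᵀ.
Then v_1 = N · v_2 = (-2, -4, 0, 0, 0)ᵀ.

Sanity check: (A − (3)·I) v_1 = (0, 0, 0, 0, 0)ᵀ = 0. ✓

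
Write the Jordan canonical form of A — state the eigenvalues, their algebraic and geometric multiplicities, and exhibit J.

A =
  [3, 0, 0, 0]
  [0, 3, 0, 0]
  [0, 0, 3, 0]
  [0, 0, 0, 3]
J_1(3) ⊕ J_1(3) ⊕ J_1(3) ⊕ J_1(3)

The characteristic polynomial is
  det(x·I − A) = x^4 - 12*x^3 + 54*x^2 - 108*x + 81 = (x - 3)^4

Eigenvalues and multiplicities (the geometric multiplicity of λ is n − rank(A − λI), which equals the number of Jordan blocks for λ):
  λ = 3: algebraic multiplicity = 4, geometric multiplicity = 4

Determining the block sizes for each eigenvalue:
  λ = 3: gm = am = 4, so every block has size 1 → block sizes [1, 1, 1, 1]

Assembling the blocks gives a Jordan form
J =
  [3, 0, 0, 0]
  [0, 3, 0, 0]
  [0, 0, 3, 0]
  [0, 0, 0, 3]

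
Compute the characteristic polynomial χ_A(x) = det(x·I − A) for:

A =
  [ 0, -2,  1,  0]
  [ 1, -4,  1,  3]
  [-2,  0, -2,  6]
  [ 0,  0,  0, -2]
x^4 + 8*x^3 + 24*x^2 + 32*x + 16

Expanding det(x·I − A) (e.g. by cofactor expansion or by noting that A is similar to its Jordan form J, which has the same characteristic polynomial as A) gives
  χ_A(x) = x^4 + 8*x^3 + 24*x^2 + 32*x + 16
which factors as (x + 2)^4. The eigenvalues (with algebraic multiplicities) are λ = -2 with multiplicity 4.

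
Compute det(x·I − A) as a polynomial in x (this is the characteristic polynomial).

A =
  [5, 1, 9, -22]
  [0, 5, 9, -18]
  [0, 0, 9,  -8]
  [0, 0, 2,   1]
x^4 - 20*x^3 + 150*x^2 - 500*x + 625

Expanding det(x·I − A) (e.g. by cofactor expansion or by noting that A is similar to its Jordan form J, which has the same characteristic polynomial as A) gives
  χ_A(x) = x^4 - 20*x^3 + 150*x^2 - 500*x + 625
which factors as (x - 5)^4. The eigenvalues (with algebraic multiplicities) are λ = 5 with multiplicity 4.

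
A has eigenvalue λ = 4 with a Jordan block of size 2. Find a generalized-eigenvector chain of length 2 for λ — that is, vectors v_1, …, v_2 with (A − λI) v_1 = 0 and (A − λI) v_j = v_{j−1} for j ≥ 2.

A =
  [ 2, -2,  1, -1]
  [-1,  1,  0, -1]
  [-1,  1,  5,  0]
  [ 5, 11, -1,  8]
A Jordan chain for λ = 4 of length 2:
v_1 = (-2, -1, -1, 5)ᵀ
v_2 = (1, 0, 0, 0)ᵀ

Let N = A − (4)·I. We want v_2 with N^2 v_2 = 0 but N^1 v_2 ≠ 0; then v_{j-1} := N · v_j for j = 2, …, 2.

Pick v_2 = (1, 0, 0, 0)ᵀ.
Then v_1 = N · v_2 = (-2, -1, -1, 5)ᵀ.

Sanity check: (A − (4)·I) v_1 = (0, 0, 0, 0)ᵀ = 0. ✓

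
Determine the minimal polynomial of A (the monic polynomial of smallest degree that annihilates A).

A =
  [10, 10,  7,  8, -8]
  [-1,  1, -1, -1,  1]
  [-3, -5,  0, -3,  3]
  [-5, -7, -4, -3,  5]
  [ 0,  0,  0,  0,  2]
x^3 - 6*x^2 + 12*x - 8

The characteristic polynomial is χ_A(x) = (x - 2)^5, so the eigenvalues are known. The minimal polynomial is
  m_A(x) = Π_λ (x − λ)^{k_λ}
where k_λ is the size of the *largest* Jordan block for λ (equivalently, the smallest k with (A − λI)^k v = 0 for every generalised eigenvector v of λ).

  λ = 2: largest Jordan block has size 3, contributing (x − 2)^3

So m_A(x) = (x - 2)^3 = x^3 - 6*x^2 + 12*x - 8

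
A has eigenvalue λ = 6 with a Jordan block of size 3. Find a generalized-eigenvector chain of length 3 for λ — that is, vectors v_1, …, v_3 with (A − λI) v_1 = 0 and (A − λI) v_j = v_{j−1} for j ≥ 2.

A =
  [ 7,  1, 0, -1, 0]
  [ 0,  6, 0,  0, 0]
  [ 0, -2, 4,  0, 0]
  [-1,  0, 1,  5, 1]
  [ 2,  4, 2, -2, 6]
A Jordan chain for λ = 6 of length 3:
v_1 = (2, 0, 0, 2, 4)ᵀ
v_2 = (1, 0, 0, -1, 2)ᵀ
v_3 = (1, 0, 0, 0, 0)ᵀ

Let N = A − (6)·I. We want v_3 with N^3 v_3 = 0 but N^2 v_3 ≠ 0; then v_{j-1} := N · v_j for j = 3, …, 2.

Pick v_3 = (1, 0, 0, 0, 0)ᵀ.
Then v_2 = N · v_3 = (1, 0, 0, -1, 2)ᵀ.
Then v_1 = N · v_2 = (2, 0, 0, 2, 4)ᵀ.

Sanity check: (A − (6)·I) v_1 = (0, 0, 0, 0, 0)ᵀ = 0. ✓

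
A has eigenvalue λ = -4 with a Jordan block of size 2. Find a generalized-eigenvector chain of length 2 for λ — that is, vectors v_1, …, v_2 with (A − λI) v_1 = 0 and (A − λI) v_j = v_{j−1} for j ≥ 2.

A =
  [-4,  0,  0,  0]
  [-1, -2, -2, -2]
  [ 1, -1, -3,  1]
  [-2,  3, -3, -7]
A Jordan chain for λ = -4 of length 2:
v_1 = (0, -1, 1, -2)ᵀ
v_2 = (1, 0, 0, 0)ᵀ

Let N = A − (-4)·I. We want v_2 with N^2 v_2 = 0 but N^1 v_2 ≠ 0; then v_{j-1} := N · v_j for j = 2, …, 2.

Pick v_2 = (1, 0, 0, 0)ᵀ.
Then v_1 = N · v_2 = (0, -1, 1, -2)ᵀ.

Sanity check: (A − (-4)·I) v_1 = (0, 0, 0, 0)ᵀ = 0. ✓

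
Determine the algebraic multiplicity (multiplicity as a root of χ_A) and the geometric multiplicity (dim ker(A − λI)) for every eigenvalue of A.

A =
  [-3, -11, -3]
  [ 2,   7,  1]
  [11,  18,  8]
λ = 4: alg = 3, geom = 1

Step 1 — factor the characteristic polynomial to read off the algebraic multiplicities:
  χ_A(x) = (x - 4)^3

Step 2 — compute geometric multiplicities via the rank-nullity identity g(λ) = n − rank(A − λI):
  rank(A − (4)·I) = 2, so dim ker(A − (4)·I) = n − 2 = 1

Summary:
  λ = 4: algebraic multiplicity = 3, geometric multiplicity = 1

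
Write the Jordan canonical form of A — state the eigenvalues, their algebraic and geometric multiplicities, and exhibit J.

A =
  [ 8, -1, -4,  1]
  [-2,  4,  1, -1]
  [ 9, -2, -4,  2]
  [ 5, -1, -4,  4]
J_3(3) ⊕ J_1(3)

The characteristic polynomial is
  det(x·I − A) = x^4 - 12*x^3 + 54*x^2 - 108*x + 81 = (x - 3)^4

Eigenvalues and multiplicities (the geometric multiplicity of λ is n − rank(A − λI), which equals the number of Jordan blocks for λ):
  λ = 3: algebraic multiplicity = 4, geometric multiplicity = 2

Determining the block sizes for each eigenvalue:
  λ = 3: with am = 4 and gm = 2, the partition is not yet determined (e.g. several partitions of 4 into 2 parts exist). Let N = A − (3)·I. Computing rank(N^1) = 2, rank(N^2) = 1, rank(N^3) = 0; the number of blocks of size ≥ j is rank(N^{j−1}) − rank(N^j), giving [2, 1, 1]. So we have 1 block(s) of size 3, 1 block(s) of size 1 → block sizes [3, 1]

Assembling the blocks gives a Jordan form
J =
  [3, 1, 0, 0]
  [0, 3, 1, 0]
  [0, 0, 3, 0]
  [0, 0, 0, 3]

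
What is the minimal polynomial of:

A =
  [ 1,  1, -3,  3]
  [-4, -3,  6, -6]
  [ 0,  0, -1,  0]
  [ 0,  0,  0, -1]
x^2 + 2*x + 1

The characteristic polynomial is χ_A(x) = (x + 1)^4, so the eigenvalues are known. The minimal polynomial is
  m_A(x) = Π_λ (x − λ)^{k_λ}
where k_λ is the size of the *largest* Jordan block for λ (equivalently, the smallest k with (A − λI)^k v = 0 for every generalised eigenvector v of λ).

  λ = -1: largest Jordan block has size 2, contributing (x + 1)^2

So m_A(x) = (x + 1)^2 = x^2 + 2*x + 1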